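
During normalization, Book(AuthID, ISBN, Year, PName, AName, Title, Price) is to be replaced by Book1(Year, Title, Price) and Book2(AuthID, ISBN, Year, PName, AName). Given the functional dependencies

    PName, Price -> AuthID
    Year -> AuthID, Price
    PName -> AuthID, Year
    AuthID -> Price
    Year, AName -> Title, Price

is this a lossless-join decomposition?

No

Common attributes: Book1 ∩ Book2 = {Year}.
Closure of {Year}: Year → AuthID, Price applies, adding AuthID, Price. So (Year)⁺ = {AuthID, Year, Price}.
The closure contains neither all of Book1 = {Year, Title, Price} nor all of Book2 = {AuthID, ISBN, Year, PName, AName}, so the common attributes are not a superkey of either fragment. The join is lossy.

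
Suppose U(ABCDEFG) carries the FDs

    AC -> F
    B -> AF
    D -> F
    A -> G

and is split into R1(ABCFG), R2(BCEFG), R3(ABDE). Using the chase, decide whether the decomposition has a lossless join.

Chase test. Columns are ABCDEFG; row i has aⱼ where attribute j ∈ Ri, else bᵢⱼ.
Initial tableau (one row per fragment):
  row 1: a1 a2 a3 b14 b15 a6 a7
  row 2: b21 a2 a3 b24 a5 a6 a7
  row 3: a1 a2 b33 a4 a5 b36 b37
Rows 1 and 2 agree on B; apply B→AF and equate their AF entries.
Rows 1 and 3 agree on B; apply B→AF and equate their AF entries.
Rows 1 and 3 agree on A; apply A→G and equate their G entries.
No row becomes fully distinguished — the join is lossy.

No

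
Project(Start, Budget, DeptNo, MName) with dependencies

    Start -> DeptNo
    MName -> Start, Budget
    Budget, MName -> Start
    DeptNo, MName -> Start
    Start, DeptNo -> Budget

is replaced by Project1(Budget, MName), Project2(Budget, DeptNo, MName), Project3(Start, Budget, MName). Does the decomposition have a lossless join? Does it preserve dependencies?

Lossless test (chase): Rows 1 and 2 agree on MName; apply MName→Start, Budget and equate their Start, Budget entries. Rows 1 and 3 agree on MName; apply MName→Start, Budget and equate their Start, Budget entries. Rows 1 and 2 agree on Start; apply Start→DeptNo and equate their DeptNo entries. Rows 1 and 3 agree on Start; apply Start→DeptNo and equate their DeptNo entries. Row 1 is now all distinguished symbols — the join is lossless.
Dependency preservation: the restricted closure of {Start} across the fragments never reaches {DeptNo}, so Start → DeptNo cannot be enforced without a join — not preserved.

lossless but not dependency-preserving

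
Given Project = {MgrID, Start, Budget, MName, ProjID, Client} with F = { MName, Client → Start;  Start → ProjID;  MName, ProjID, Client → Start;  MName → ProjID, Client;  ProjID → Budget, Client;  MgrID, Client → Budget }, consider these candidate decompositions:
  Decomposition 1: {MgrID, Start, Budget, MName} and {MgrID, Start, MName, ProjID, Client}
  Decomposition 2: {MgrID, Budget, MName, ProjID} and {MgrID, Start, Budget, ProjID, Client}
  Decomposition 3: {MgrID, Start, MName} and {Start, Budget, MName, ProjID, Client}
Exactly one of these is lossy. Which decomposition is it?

Decomposition 1: common = {MgrID, Start, MName}, closure = {MgrID, Start, Budget, MName, ProjID, Client} → lossless.
Decomposition 2: common = {MgrID, Budget, ProjID}, closure = {MgrID, Budget, ProjID, Client} → lossy.
Decomposition 3: common = {Start, MName}, closure = {Start, Budget, MName, ProjID, Client} → lossless.

Decomposition 2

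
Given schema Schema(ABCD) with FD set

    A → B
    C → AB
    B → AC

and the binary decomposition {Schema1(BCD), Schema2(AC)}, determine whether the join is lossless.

Yes

Common attributes: Schema1 ∩ Schema2 = {C}.
Closure of {C}: C → AB applies, adding AB. So (C)⁺ = {ABC}.
This closure contains every attribute of Schema2, so Schema1 ∩ Schema2 → Schema2. The join is lossless.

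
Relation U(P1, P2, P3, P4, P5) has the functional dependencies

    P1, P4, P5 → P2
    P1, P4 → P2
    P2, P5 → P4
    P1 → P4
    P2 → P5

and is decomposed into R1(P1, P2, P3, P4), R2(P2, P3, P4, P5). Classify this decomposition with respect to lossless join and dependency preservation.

Lossless test: (P2, P3, P4)⁺ = {P2, P3, P4, P5}, which contains all of one fragment — lossless.
Dependency preservation: P1, P4, P5 → P2 is not contained in any single fragment, but the restricted closure of its left-hand side across the fragments still reaches the right-hand side; the remaining FDs each lie inside some fragment. All dependencies are preserved.

lossless and dependency-preserving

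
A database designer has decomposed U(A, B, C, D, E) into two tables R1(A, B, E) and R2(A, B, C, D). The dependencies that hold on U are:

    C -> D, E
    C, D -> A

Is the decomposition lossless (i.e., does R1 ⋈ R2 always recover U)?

Common attributes: R1 ∩ R2 = {A, B}.
No dependency enlarges {A, B}, so (A, B)⁺ = {A, B}.
The closure contains neither all of R1 = {A, B, E} nor all of R2 = {A, B, C, D}, so the common attributes are not a superkey of either fragment. The join is lossy.

No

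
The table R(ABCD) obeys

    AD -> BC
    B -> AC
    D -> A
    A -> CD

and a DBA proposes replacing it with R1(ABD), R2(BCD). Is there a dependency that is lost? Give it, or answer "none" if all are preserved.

none

AD → BC: restricted closure across fragments reaches BC.
B → AC: restricted closure across fragments reaches AC.
D → A lies within R1.
A → CD: restricted closure across fragments reaches CD.
Every dependency is enforceable on the fragments, so the decomposition is dependency-preserving.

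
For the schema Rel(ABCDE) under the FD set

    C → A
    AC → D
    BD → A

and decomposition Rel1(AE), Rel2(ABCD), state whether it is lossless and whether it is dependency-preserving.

Lossless test: (A)⁺ = {A}, which is a superkey of neither fragment — lossy.
Dependency preservation: every FD's attributes lie within a single fragment, so each can be enforced locally — preserved.

lossy but dependency-preserving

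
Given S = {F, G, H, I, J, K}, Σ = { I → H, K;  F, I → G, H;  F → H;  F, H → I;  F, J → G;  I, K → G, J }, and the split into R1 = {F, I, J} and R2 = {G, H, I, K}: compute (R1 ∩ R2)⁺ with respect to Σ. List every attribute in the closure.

R1 ∩ R2 = {I}.
I → H, K applies, adding H, K
I, K → G, J applies, adding G, J
Closure: {G, H, I, J, K}.

G, H, I, J, K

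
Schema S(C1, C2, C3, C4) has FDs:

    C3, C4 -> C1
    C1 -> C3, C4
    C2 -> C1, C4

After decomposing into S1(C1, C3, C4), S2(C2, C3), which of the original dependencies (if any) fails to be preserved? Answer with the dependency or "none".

C2 -> C1, C4

Check C2 → C1, C4: no single fragment contains all of {C1, C2, C4}, and the restricted closure of {C2} across the fragments never reaches {C1, C4}.
C3, C4 → C1 is preserved.
C1 → C3, C4 is preserved.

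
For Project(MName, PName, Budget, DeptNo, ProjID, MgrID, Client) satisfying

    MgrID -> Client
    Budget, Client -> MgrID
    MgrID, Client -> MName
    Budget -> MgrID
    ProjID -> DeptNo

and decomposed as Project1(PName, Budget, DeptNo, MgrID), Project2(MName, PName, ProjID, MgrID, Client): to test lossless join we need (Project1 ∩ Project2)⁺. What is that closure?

Project1 ∩ Project2 = {PName, MgrID}.
MgrID → Client applies, adding Client
MgrID, Client → MName applies, adding MName
Closure: {MName, PName, MgrID, Client}.

MName, PName, MgrID, Client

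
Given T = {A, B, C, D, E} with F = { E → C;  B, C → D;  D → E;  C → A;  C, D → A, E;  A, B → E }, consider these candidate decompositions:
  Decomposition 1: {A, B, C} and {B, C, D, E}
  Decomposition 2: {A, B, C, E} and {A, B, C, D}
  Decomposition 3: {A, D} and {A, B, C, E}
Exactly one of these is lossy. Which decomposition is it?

Decomposition 3

Decomposition 1: common = {B, C}, closure = {A, B, C, D, E} → lossless.
Decomposition 2: common = {A, B, C}, closure = {A, B, C, D, E} → lossless.
Decomposition 3: common = {A}, closure = {A} → lossy.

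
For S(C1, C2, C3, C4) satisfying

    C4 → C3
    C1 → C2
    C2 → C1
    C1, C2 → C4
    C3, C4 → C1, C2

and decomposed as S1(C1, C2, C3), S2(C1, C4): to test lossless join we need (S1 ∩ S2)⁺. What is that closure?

C1, C2, C3, C4

S1 ∩ S2 = {C1}.
C1 → C2 applies, adding C2
C1, C2 → C4 applies, adding C4
C4 → C3 applies, adding C3
Closure: {C1, C2, C3, C4}.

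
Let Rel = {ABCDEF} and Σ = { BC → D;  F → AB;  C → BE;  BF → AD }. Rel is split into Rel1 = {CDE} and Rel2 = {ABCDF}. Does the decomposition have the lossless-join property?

Common attributes: Rel1 ∩ Rel2 = {CD}.
Closure of {CD}: C → BE applies, adding BE. So (CD)⁺ = {BCDE}.
This closure contains every attribute of Rel1, so Rel1 ∩ Rel2 → Rel1. The join is lossless.

Yes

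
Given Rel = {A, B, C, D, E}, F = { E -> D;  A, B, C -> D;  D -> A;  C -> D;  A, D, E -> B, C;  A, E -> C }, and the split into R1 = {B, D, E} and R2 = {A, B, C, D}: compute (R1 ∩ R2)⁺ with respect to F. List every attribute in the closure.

A, B, D

R1 ∩ R2 = {B, D}.
D → A applies, adding A
Closure: {A, B, D}.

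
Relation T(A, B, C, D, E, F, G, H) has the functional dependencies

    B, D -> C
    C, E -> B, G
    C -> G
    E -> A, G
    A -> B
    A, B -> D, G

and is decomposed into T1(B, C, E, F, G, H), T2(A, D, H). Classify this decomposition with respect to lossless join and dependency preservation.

Lossless test: (H)⁺ = {H}, which is a superkey of neither fragment — lossy.
Dependency preservation: the restricted closure of {B, D} across the fragments never reaches {C}, so B, D → C cannot be enforced without a join — not preserved.

lossy and not dependency-preserving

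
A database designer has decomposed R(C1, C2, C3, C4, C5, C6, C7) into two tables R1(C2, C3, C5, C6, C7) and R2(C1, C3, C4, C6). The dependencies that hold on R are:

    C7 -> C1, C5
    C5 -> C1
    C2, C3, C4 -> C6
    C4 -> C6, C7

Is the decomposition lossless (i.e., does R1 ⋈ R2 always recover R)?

Common attributes: R1 ∩ R2 = {C3, C6}.
No dependency enlarges {C3, C6}, so (C3, C6)⁺ = {C3, C6}.
The closure contains neither all of R1 = {C2, C3, C5, C6, C7} nor all of R2 = {C1, C3, C4, C6}, so the common attributes are not a superkey of either fragment. The join is lossy.

No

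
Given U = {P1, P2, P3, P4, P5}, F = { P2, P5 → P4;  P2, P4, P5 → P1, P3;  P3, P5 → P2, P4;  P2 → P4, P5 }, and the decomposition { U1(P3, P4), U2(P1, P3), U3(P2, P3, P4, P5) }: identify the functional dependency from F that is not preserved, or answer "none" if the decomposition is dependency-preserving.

P2, P4, P5 → P1, P3

Check P2, P4, P5 → P1, P3: no single fragment contains all of {P1, P2, P3, P4, P5}, and the restricted closure of {P2, P4, P5} across the fragments never reaches {P1, P3}.
P2, P5 → P4 is preserved.
P3, P5 → P2, P4 is preserved.
P2 → P4, P5 is preserved.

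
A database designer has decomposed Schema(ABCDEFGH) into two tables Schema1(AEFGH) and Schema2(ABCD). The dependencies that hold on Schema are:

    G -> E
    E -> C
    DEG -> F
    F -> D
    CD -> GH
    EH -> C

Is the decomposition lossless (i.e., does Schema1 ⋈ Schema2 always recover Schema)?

No

Common attributes: Schema1 ∩ Schema2 = {A}.
No dependency enlarges {A}, so (A)⁺ = {A}.
The closure contains neither all of Schema1 = {AEFGH} nor all of Schema2 = {ABCD}, so the common attributes are not a superkey of either fragment. The join is lossy.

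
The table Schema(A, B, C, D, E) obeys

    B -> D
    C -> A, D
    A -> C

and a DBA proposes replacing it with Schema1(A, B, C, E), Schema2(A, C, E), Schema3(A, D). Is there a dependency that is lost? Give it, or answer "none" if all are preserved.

Check B → D: no single fragment contains all of {B, D}, and the restricted closure of {B} across the fragments never reaches {D}.
C → A, D is preserved.
A → C is preserved.

B -> D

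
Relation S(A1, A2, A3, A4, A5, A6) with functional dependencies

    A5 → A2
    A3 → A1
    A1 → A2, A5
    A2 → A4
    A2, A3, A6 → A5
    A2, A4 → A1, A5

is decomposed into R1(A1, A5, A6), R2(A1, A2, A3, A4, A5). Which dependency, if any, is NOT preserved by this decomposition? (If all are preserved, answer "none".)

none

A5 → A2 lies within R2.
A3 → A1 lies within R2.
A1 → A2, A5 lies within R2.
A2 → A4 lies within R2.
A2, A3, A6 → A5: restricted closure across fragments reaches A5.
A2, A4 → A1, A5 lies within R2.
Every dependency is enforceable on the fragments, so the decomposition is dependency-preserving.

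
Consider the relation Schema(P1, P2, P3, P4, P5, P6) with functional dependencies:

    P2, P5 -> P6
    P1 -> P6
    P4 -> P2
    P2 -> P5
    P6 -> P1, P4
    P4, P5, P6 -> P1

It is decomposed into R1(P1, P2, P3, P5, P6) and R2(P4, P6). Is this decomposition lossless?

Common attributes: R1 ∩ R2 = {P6}.
Closure of {P6}: P6 → P1, P4 applies, adding P1, P4; P4 → P2 applies, adding P2; P2 → P5 applies, adding P5. So (P6)⁺ = {P1, P2, P4, P5, P6}.
This closure contains every attribute of R2, so R1 ∩ R2 → R2. The join is lossless.

Yes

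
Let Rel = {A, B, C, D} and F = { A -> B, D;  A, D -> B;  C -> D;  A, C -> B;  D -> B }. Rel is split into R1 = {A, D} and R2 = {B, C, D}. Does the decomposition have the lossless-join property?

No

Common attributes: R1 ∩ R2 = {D}.
Closure of {D}: D → B applies, adding B. So (D)⁺ = {B, D}.
The closure contains neither all of R1 = {A, D} nor all of R2 = {B, C, D}, so the common attributes are not a superkey of either fragment. The join is lossy.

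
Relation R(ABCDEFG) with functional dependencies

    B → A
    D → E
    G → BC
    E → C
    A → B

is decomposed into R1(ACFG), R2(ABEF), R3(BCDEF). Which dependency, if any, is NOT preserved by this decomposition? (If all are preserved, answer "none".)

none

B → A lies within R2.
D → E lies within R3.
G → BC: restricted closure across fragments reaches BC.
E → C lies within R3.
A → B lies within R2.
Every dependency is enforceable on the fragments, so the decomposition is dependency-preserving.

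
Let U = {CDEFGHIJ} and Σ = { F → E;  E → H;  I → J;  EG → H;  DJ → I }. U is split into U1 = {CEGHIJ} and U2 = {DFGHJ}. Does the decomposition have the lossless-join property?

No

Common attributes: U1 ∩ U2 = {GHJ}.
No dependency enlarges {GHJ}, so (GHJ)⁺ = {GHJ}.
The closure contains neither all of U1 = {CEGHIJ} nor all of U2 = {DFGHJ}, so the common attributes are not a superkey of either fragment. The join is lossy.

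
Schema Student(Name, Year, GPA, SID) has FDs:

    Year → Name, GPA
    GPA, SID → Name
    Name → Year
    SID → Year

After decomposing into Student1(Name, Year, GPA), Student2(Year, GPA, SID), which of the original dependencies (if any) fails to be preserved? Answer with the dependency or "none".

Year → Name, GPA lies within Student1.
GPA, SID → Name: restricted closure across fragments reaches Name.
Name → Year lies within Student1.
SID → Year lies within Student2.
Every dependency is enforceable on the fragments, so the decomposition is dependency-preserving.

none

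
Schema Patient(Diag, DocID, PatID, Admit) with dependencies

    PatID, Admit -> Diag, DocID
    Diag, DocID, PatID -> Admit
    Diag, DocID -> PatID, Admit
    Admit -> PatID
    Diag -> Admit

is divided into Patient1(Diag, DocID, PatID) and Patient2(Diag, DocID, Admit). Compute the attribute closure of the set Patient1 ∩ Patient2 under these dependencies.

Patient1 ∩ Patient2 = {Diag, DocID}.
Diag, DocID → PatID, Admit applies, adding PatID, Admit
Closure: {Diag, DocID, PatID, Admit}.

Diag, DocID, PatID, Admit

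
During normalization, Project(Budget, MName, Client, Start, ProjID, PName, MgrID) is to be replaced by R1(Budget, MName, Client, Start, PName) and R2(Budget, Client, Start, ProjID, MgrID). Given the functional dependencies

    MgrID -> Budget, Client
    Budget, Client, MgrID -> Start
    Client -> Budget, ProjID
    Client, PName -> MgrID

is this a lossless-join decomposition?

No

Common attributes: R1 ∩ R2 = {Budget, Client, Start}.
Closure of {Budget, Client, Start}: Client → Budget, ProjID applies, adding ProjID. So (Budget, Client, Start)⁺ = {Budget, Client, Start, ProjID}.
The closure contains neither all of R1 = {Budget, MName, Client, Start, PName} nor all of R2 = {Budget, Client, Start, ProjID, MgrID}, so the common attributes are not a superkey of either fragment. The join is lossy.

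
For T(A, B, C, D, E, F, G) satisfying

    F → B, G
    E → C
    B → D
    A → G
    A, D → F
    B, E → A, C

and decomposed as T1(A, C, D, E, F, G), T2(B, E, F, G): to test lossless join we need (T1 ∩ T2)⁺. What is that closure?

T1 ∩ T2 = {E, F, G}.
F → B, G applies, adding B
E → C applies, adding C
B → D applies, adding D
B, E → A, C applies, adding A
Closure: {A, B, C, D, E, F, G}.

A, B, C, D, E, F, G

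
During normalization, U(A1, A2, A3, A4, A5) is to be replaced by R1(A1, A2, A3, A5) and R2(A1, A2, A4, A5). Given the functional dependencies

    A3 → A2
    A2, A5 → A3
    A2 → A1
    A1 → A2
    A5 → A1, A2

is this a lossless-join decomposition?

Yes

Common attributes: R1 ∩ R2 = {A1, A2, A5}.
Closure of {A1, A2, A5}: A2, A5 → A3 applies, adding A3. So (A1, A2, A5)⁺ = {A1, A2, A3, A5}.
This closure contains every attribute of R1, so R1 ∩ R2 → R1. The join is lossless.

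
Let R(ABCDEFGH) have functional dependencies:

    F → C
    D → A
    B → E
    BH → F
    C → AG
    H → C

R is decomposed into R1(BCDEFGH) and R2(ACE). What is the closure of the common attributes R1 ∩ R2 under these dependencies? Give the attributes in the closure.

R1 ∩ R2 = {CE}.
C → AG applies, adding AG
Closure: {ACEG}.

ACEG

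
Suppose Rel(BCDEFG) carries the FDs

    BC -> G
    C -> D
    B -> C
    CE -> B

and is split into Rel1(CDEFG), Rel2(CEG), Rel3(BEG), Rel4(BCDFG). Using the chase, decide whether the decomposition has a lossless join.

Chase test. Columns are BCDEFG; row i has aⱼ where attribute j ∈ Reli, else bᵢⱼ.
Initial tableau (one row per fragment):
  row 1: b11 a2 a3 a4 a5 a6
  row 2: b21 a2 b23 a4 b25 a6
  row 3: a1 b32 b33 a4 b35 a6
  row 4: a1 a2 a3 b44 a5 a6
Rows 1 and 2 agree on C; apply C→D and equate their D entries.
Rows 3 and 4 agree on B; apply B→C and equate their C entries.
Rows 1 and 2 agree on CE; apply CE→B and equate their B entries.
Rows 1 and 3 agree on CE; apply CE→B and equate their B entries.
Rows 1 and 3 agree on C; apply C→D and equate their D entries.
Row 1 is now all distinguished symbols — the join is lossless.

Yes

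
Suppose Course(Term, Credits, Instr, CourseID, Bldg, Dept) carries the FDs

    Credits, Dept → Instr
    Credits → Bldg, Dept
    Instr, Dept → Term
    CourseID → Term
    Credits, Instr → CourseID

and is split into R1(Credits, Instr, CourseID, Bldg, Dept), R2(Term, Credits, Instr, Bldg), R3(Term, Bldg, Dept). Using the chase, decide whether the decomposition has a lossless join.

Yes

Chase test. Columns are Term, Credits, Instr, CourseID, Bldg, Dept; row i has aⱼ where attribute j ∈ Ri, else bᵢⱼ.
Initial tableau (one row per fragment):
  row 1: b11 a2 a3 a4 a5 a6
  row 2: a1 a2 a3 b24 a5 b26
  row 3: a1 b32 b33 b34 a5 a6
Rows 1 and 2 agree on Credits; apply Credits→Bldg, Dept and equate their Bldg, Dept entries.
Rows 1 and 2 agree on Instr, Dept; apply Instr, Dept→Term and equate their Term entries.
Rows 1 and 2 agree on Credits, Instr; apply Credits, Instr→CourseID and equate their CourseID entries.
Row 1 is now all distinguished symbols — the join is lossless.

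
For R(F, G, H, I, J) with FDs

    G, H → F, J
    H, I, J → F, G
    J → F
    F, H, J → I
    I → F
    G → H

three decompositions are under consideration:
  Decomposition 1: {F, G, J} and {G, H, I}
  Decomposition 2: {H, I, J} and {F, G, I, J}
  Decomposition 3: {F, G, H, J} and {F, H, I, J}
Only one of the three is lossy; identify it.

Decomposition 1: common = {G}, closure = {F, G, H, I, J} → lossless.
Decomposition 2: common = {I, J}, closure = {F, I, J} → lossy.
Decomposition 3: common = {F, H, J}, closure = {F, G, H, I, J} → lossless.

Decomposition 2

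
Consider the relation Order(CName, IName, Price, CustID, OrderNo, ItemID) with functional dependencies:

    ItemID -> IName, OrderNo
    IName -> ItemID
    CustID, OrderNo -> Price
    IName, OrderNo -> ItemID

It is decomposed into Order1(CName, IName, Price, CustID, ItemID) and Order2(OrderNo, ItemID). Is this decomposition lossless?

Yes

Common attributes: Order1 ∩ Order2 = {ItemID}.
Closure of {ItemID}: ItemID → IName, OrderNo applies, adding IName, OrderNo. So (ItemID)⁺ = {IName, OrderNo, ItemID}.
This closure contains every attribute of Order2, so Order1 ∩ Order2 → Order2. The join is lossless.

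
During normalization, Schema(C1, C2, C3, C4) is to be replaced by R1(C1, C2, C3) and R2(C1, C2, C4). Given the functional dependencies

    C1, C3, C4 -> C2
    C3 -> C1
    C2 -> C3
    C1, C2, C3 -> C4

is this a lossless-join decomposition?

Yes

Common attributes: R1 ∩ R2 = {C1, C2}.
Closure of {C1, C2}: C2 → C3 applies, adding C3; C1, C2, C3 → C4 applies, adding C4. So (C1, C2)⁺ = {C1, C2, C3, C4}.
This closure contains every attribute of R1, so R1 ∩ R2 → R1. The join is lossless.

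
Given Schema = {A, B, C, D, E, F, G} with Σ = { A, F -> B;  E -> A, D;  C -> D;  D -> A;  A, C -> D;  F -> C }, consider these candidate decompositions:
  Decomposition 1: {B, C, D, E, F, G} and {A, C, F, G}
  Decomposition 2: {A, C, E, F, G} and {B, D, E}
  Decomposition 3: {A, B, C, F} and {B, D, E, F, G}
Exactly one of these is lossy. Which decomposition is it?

Decomposition 1: common = {C, F, G}, closure = {A, B, C, D, F, G} → lossless.
Decomposition 2: common = {E}, closure = {A, D, E} → lossy.
Decomposition 3: common = {B, F}, closure = {A, B, C, D, F} → lossless.

Decomposition 2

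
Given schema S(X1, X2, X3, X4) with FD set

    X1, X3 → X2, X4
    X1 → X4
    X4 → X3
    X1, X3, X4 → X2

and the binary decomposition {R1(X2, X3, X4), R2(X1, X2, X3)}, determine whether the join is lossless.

Common attributes: R1 ∩ R2 = {X2, X3}.
No dependency enlarges {X2, X3}, so (X2, X3)⁺ = {X2, X3}.
The closure contains neither all of R1 = {X2, X3, X4} nor all of R2 = {X1, X2, X3}, so the common attributes are not a superkey of either fragment. The join is lossy.

No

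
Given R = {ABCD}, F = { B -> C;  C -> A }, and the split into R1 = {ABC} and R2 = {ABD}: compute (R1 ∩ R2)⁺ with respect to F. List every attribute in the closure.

R1 ∩ R2 = {AB}.
B → C applies, adding C
Closure: {ABC}.

ABC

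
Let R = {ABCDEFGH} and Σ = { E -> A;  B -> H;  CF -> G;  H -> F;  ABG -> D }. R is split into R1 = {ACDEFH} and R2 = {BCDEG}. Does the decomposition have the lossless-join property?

Common attributes: R1 ∩ R2 = {CDE}.
Closure of {CDE}: E → A applies, adding A. So (CDE)⁺ = {ACDE}.
The closure contains neither all of R1 = {ACDEFH} nor all of R2 = {BCDEG}, so the common attributes are not a superkey of either fragment. The join is lossy.

No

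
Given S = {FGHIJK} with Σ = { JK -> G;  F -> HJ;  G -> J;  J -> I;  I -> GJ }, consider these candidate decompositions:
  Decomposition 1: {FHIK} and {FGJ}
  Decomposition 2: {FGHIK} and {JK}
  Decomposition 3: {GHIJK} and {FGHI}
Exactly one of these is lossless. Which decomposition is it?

Decomposition 1

Decomposition 1: common = {F}, closure = {FGHIJ} → lossless.
Decomposition 2: common = {K}, closure = {K} → lossy.
Decomposition 3: common = {GHI}, closure = {GHIJ} → lossy.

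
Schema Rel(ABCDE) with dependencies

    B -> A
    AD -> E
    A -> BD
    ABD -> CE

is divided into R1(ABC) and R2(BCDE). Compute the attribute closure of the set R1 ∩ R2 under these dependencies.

ABCDE

R1 ∩ R2 = {BC}.
B → A applies, adding A
A → BD applies, adding D
ABD → CE applies, adding E
Closure: {ABCDE}.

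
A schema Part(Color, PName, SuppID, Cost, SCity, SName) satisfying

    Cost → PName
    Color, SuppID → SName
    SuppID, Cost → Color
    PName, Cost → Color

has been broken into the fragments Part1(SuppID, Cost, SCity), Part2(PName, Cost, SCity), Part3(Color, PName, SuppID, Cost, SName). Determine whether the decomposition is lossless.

Yes

Chase test. Columns are Color, PName, SuppID, Cost, SCity, SName; row i has aⱼ where attribute j ∈ Parti, else bᵢⱼ.
Initial tableau (one row per fragment):
  row 1: b11 b12 a3 a4 a5 b16
  row 2: b21 a2 b23 a4 a5 b26
  row 3: a1 a2 a3 a4 b35 a6
Rows 1 and 2 agree on Cost; apply Cost→PName and equate their PName entries.
Rows 1 and 3 agree on SuppID, Cost; apply SuppID, Cost→Color and equate their Color entries.
Rows 1 and 2 agree on PName, Cost; apply PName, Cost→Color and equate their Color entries.
Rows 1 and 3 agree on Color, SuppID; apply Color, SuppID→SName and equate their SName entries.
Row 1 is now all distinguished symbols — the join is lossless.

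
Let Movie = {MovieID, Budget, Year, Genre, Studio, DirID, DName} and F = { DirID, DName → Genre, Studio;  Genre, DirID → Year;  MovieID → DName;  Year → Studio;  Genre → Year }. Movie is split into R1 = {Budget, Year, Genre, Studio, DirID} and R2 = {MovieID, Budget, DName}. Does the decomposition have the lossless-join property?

No

Common attributes: R1 ∩ R2 = {Budget}.
No dependency enlarges {Budget}, so (Budget)⁺ = {Budget}.
The closure contains neither all of R1 = {Budget, Year, Genre, Studio, DirID} nor all of R2 = {MovieID, Budget, DName}, so the common attributes are not a superkey of either fragment. The join is lossy.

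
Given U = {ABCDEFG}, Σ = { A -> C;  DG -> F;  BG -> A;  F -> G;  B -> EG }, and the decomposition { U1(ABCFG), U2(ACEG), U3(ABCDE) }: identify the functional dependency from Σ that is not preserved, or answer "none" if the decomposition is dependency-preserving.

Check DG → F: no single fragment contains all of {DFG}, and the restricted closure of {DG} across the fragments never reaches {F}.
A → C is preserved.
BG → A is preserved.
F → G is preserved.
B → EG is preserved.

DG -> F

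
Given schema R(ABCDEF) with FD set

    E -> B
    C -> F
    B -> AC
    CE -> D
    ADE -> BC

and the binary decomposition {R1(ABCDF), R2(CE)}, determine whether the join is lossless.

Common attributes: R1 ∩ R2 = {C}.
Closure of {C}: C → F applies, adding F. So (C)⁺ = {CF}.
The closure contains neither all of R1 = {ABCDF} nor all of R2 = {CE}, so the common attributes are not a superkey of either fragment. The join is lossy.

No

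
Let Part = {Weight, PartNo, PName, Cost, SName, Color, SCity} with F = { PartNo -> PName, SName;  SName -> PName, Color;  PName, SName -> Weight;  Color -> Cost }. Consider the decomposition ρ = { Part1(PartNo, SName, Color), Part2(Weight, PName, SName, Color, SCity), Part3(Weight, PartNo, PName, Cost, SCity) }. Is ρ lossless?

Yes

Chase test. Columns are Weight, PartNo, PName, Cost, SName, Color, SCity; row i has aⱼ where attribute j ∈ Parti, else bᵢⱼ.
Initial tableau (one row per fragment):
  row 1: b11 a2 b13 b14 a5 a6 b17
  row 2: a1 b22 a3 b24 a5 a6 a7
  row 3: a1 a2 a3 a4 b35 b36 a7
Rows 1 and 3 agree on PartNo; apply PartNo→PName, SName and equate their PName, SName entries.
Rows 1 and 3 agree on SName; apply SName→PName, Color and equate their PName, Color entries.
Rows 1 and 2 agree on PName, SName; apply PName, SName→Weight and equate their Weight entries.
Rows 1 and 2 agree on Color; apply Color→Cost and equate their Cost entries.
Rows 1 and 3 agree on Color; apply Color→Cost and equate their Cost entries.
Row 3 is now all distinguished symbols — the join is lossless.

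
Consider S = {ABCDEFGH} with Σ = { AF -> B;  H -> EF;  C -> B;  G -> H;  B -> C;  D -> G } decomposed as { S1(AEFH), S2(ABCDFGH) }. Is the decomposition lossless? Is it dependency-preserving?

Lossless test: (AFH)⁺ = {ABCEFH}, which contains all of one fragment — lossless.
Dependency preservation: every FD's attributes lie within a single fragment, so each can be enforced locally — preserved.

lossless and dependency-preserving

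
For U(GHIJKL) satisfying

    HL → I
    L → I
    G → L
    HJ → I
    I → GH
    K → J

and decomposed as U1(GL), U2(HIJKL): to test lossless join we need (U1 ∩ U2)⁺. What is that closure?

U1 ∩ U2 = {L}.
L → I applies, adding I
I → GH applies, adding GH
Closure: {GHIL}.

GHIL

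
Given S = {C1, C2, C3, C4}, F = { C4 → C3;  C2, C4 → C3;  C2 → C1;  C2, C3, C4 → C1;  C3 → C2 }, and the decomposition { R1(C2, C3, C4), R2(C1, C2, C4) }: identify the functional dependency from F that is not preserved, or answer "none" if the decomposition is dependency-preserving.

none

C4 → C3 lies within R1.
C2, C4 → C3 lies within R1.
C2 → C1 lies within R2.
C2, C3, C4 → C1: restricted closure across fragments reaches C1.
C3 → C2 lies within R1.
Every dependency is enforceable on the fragments, so the decomposition is dependency-preserving.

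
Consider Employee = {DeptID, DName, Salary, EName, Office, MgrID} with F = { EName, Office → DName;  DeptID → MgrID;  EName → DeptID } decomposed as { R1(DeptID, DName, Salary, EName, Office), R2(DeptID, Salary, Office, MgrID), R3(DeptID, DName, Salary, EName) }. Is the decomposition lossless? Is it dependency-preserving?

Lossless test (chase): Rows 1 and 2 agree on DeptID; apply DeptID→MgrID and equate their MgrID entries. Rows 1 and 3 agree on DeptID; apply DeptID→MgrID and equate their MgrID entries. Row 1 is now all distinguished symbols — the join is lossless.
Dependency preservation: every FD's attributes lie within a single fragment, so each can be enforced locally — preserved.

lossless and dependency-preserving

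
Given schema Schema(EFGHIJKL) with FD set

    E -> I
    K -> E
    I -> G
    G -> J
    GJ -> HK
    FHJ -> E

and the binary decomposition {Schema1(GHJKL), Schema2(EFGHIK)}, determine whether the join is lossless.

Common attributes: Schema1 ∩ Schema2 = {GHK}.
Closure of {GHK}: K → E applies, adding E; G → J applies, adding J; E → I applies, adding I. So (GHK)⁺ = {EGHIJK}.
The closure contains neither all of Schema1 = {GHJKL} nor all of Schema2 = {EFGHIK}, so the common attributes are not a superkey of either fragment. The join is lossy.

No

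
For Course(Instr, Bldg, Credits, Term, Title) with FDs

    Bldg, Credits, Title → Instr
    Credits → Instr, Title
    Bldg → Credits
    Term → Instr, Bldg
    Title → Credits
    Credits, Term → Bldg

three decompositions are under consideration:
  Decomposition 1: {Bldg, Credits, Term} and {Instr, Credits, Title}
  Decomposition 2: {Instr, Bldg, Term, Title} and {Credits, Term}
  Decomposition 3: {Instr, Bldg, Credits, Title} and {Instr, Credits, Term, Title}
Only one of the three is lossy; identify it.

Decomposition 3

Decomposition 1: common = {Credits}, closure = {Instr, Credits, Title} → lossless.
Decomposition 2: common = {Term}, closure = {Instr, Bldg, Credits, Term, Title} → lossless.
Decomposition 3: common = {Instr, Credits, Title}, closure = {Instr, Credits, Title} → lossy.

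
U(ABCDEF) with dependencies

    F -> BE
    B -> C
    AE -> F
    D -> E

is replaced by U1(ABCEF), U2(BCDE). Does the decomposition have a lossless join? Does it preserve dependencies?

Lossless test: (BCE)⁺ = {BCE}, which is a superkey of neither fragment — lossy.
Dependency preservation: every FD's attributes lie within a single fragment, so each can be enforced locally — preserved.

lossy but dependency-preserving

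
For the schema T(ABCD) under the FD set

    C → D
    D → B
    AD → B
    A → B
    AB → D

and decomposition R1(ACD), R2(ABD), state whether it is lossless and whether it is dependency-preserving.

Lossless test: (AD)⁺ = {ABD}, which contains all of one fragment — lossless.
Dependency preservation: every FD's attributes lie within a single fragment, so each can be enforced locally — preserved.

lossless and dependency-preserving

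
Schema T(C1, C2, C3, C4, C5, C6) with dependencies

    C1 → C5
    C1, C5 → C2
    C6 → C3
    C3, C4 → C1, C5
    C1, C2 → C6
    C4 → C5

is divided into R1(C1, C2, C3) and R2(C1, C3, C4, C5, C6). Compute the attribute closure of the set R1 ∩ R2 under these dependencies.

R1 ∩ R2 = {C1, C3}.
C1 → C5 applies, adding C5
C1, C5 → C2 applies, adding C2
C1, C2 → C6 applies, adding C6
Closure: {C1, C2, C3, C5, C6}.

C1, C2, C3, C5, C6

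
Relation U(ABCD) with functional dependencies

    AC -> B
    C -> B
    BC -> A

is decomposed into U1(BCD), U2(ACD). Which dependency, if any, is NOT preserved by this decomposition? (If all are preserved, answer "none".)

none

AC → B: restricted closure across fragments reaches B.
C → B lies within U1.
BC → A: restricted closure across fragments reaches A.
Every dependency is enforceable on the fragments, so the decomposition is dependency-preserving.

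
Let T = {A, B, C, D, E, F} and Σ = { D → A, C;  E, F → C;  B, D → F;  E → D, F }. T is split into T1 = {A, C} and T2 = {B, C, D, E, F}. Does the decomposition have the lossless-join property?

Common attributes: T1 ∩ T2 = {C}.
No dependency enlarges {C}, so (C)⁺ = {C}.
The closure contains neither all of T1 = {A, C} nor all of T2 = {B, C, D, E, F}, so the common attributes are not a superkey of either fragment. The join is lossy.

No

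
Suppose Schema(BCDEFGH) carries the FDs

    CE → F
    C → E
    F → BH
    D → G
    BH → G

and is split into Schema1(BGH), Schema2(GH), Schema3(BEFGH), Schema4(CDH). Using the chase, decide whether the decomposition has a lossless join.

Chase test. Columns are BCDEFGH; row i has aⱼ where attribute j ∈ Schemai, else bᵢⱼ.
Initial tableau (one row per fragment):
  row 1: a1 b12 b13 b14 b15 a6 a7
  row 2: b21 b22 b23 b24 b25 a6 a7
  row 3: a1 b32 b33 a4 a5 a6 a7
  row 4: b41 a2 a3 b44 b45 b46 a7
No row becomes fully distinguished — the join is lossy.

No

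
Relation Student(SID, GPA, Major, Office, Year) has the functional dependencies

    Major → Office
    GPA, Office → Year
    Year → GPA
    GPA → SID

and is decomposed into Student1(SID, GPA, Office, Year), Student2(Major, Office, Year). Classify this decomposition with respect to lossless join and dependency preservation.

Lossless test: (Office, Year)⁺ = {SID, GPA, Office, Year}, which contains all of one fragment — lossless.
Dependency preservation: every FD's attributes lie within a single fragment, so each can be enforced locally — preserved.

lossless and dependency-preserving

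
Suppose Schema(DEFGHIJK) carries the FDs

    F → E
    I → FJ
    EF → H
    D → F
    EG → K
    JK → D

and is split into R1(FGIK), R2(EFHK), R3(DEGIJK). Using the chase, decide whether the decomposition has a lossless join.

Chase test. Columns are DEFGHIJK; row i has aⱼ where attribute j ∈ Ri, else bᵢⱼ.
Initial tableau (one row per fragment):
  row 1: b11 b12 a3 a4 b15 a6 b17 a8
  row 2: b21 a2 a3 b24 a5 b26 b27 a8
  row 3: a1 a2 b33 a4 b35 a6 a7 a8
Rows 1 and 2 agree on F; apply F→E and equate their E entries.
Rows 1 and 3 agree on I; apply I→FJ and equate their FJ entries.
Rows 1 and 2 agree on EF; apply EF→H and equate their H entries.
Rows 1 and 3 agree on EF; apply EF→H and equate their H entries.
Rows 1 and 3 agree on JK; apply JK→D and equate their D entries.
Row 1 is now all distinguished symbols — the join is lossless.

Yes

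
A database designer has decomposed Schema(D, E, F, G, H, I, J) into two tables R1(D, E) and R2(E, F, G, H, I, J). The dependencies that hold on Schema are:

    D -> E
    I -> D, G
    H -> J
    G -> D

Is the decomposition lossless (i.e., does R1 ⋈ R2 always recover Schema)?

Common attributes: R1 ∩ R2 = {E}.
No dependency enlarges {E}, so (E)⁺ = {E}.
The closure contains neither all of R1 = {D, E} nor all of R2 = {E, F, G, H, I, J}, so the common attributes are not a superkey of either fragment. The join is lossy.

No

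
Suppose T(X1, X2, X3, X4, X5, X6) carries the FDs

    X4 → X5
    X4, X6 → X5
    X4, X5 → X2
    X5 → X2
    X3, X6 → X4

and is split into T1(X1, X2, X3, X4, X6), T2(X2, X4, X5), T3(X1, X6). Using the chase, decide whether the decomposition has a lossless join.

Chase test. Columns are X1, X2, X3, X4, X5, X6; row i has aⱼ where attribute j ∈ Ti, else bᵢⱼ.
Initial tableau (one row per fragment):
  row 1: a1 a2 a3 a4 b15 a6
  row 2: b21 a2 b23 a4 a5 b26
  row 3: a1 b32 b33 b34 b35 a6
Rows 1 and 2 agree on X4; apply X4→X5 and equate their X5 entries.
Row 1 is now all distinguished symbols — the join is lossless.

Yes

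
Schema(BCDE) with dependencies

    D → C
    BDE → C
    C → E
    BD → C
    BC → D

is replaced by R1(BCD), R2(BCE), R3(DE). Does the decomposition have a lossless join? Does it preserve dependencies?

lossless and dependency-preserving

Lossless test (chase): Rows 1 and 3 agree on D; apply D→C and equate their C entries. Rows 1 and 2 agree on C; apply C→E and equate their E entries. Rows 1 and 2 agree on BC; apply BC→D and equate their D entries. Row 1 is now all distinguished symbols — the join is lossless.
Dependency preservation: BDE → C is not contained in any single fragment, but the restricted closure of its left-hand side across the fragments still reaches the right-hand side; the remaining FDs each lie inside some fragment. All dependencies are preserved.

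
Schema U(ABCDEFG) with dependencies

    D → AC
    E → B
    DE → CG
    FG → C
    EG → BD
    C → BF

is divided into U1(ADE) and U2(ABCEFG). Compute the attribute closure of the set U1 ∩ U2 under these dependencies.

ABE

U1 ∩ U2 = {AE}.
E → B applies, adding B
Closure: {ABE}.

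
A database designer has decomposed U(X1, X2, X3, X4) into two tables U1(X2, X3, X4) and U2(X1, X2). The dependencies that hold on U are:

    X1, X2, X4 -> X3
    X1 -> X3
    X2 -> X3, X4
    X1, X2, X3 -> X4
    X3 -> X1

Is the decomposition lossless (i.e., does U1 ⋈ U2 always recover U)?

Yes

Common attributes: U1 ∩ U2 = {X2}.
Closure of {X2}: X2 → X3, X4 applies, adding X3, X4; X3 → X1 applies, adding X1. So (X2)⁺ = {X1, X2, X3, X4}.
This closure contains every attribute of U1, so U1 ∩ U2 → U1. The join is lossless.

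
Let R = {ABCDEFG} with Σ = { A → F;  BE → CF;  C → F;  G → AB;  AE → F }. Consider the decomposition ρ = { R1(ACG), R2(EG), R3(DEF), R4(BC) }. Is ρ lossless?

Chase test. Columns are ABCDEFG; row i has aⱼ where attribute j ∈ Ri, else bᵢⱼ.
Initial tableau (one row per fragment):
  row 1: a1 b12 a3 b14 b15 b16 a7
  row 2: b21 b22 b23 b24 a5 b26 a7
  row 3: b31 b32 b33 a4 a5 a6 b37
  row 4: b41 a2 a3 b44 b45 b46 b47
Rows 1 and 4 agree on C; apply C→F and equate their F entries.
Rows 1 and 2 agree on G; apply G→AB and equate their AB entries.
Rows 1 and 2 agree on A; apply A→F and equate their F entries.
No row becomes fully distinguished — the join is lossy.

No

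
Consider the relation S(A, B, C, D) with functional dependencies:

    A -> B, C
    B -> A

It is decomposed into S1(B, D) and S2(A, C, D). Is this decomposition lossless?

No

Common attributes: S1 ∩ S2 = {D}.
No dependency enlarges {D}, so (D)⁺ = {D}.
The closure contains neither all of S1 = {B, D} nor all of S2 = {A, C, D}, so the common attributes are not a superkey of either fragment. The join is lossy.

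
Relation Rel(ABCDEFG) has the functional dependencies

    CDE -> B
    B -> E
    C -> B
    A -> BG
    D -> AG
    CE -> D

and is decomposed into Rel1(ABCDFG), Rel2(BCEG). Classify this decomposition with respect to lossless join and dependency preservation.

lossless and dependency-preserving

Lossless test: (BCG)⁺ = {ABCDEG}, which contains all of one fragment — lossless.
Dependency preservation: CDE → B; CE → D are not contained in any single fragment, but the restricted closure of each left-hand side across the fragments still reaches the right-hand side; the remaining FDs each lie inside some fragment. All dependencies are preserved.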